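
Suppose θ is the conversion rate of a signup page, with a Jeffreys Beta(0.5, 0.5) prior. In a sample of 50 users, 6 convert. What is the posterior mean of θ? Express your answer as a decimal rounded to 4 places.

Observing 6 successes and 44 failures updates Beta(0.5, 0.5) by adding the success and failure counts to the two shape parameters: α = 0.5+6 = 6.5, β = 0.5+44 = 44.5.
Posterior mean = α/(α+β) = 6.5/51 = 0.1275.

Posterior mean ≈ 0.1275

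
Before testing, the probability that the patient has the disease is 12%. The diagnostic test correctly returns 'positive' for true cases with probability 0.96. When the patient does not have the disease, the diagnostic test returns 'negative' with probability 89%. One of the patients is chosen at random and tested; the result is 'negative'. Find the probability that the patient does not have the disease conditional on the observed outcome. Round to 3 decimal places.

P(¬H | E) ≈ 0.994

Let H be the event that the patient has the disease. P(H) = 0.12, so P(¬H) = 0.88. With E the 'negative' result, P(E|H) = 0.04 and P(E|¬H) = 0.89.
P(E) = 0.04·0.12 + 0.89·0.88 = 0.0048000 + 0.78320 = 0.78800.
By Bayes' theorem, P(H|E) = 0.0048000 / 0.78800 = 0.006. Hence P(¬H|E) = 1 − 0.006 = 0.994.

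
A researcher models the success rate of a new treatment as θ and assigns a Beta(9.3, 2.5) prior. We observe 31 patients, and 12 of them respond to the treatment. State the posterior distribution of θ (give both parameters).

Posterior: Beta(21.3, 21.5)

Observing 12 successes and 19 failures updates Beta(9.3, 2.5) by adding the success and failure counts to the two shape parameters: α = 9.3+12 = 21.3, β = 2.5+19 = 21.5.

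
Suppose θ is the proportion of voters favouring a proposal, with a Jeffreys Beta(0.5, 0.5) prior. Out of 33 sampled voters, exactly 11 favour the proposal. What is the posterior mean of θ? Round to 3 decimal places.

Observing 11 successes and 22 failures updates Beta(0.5, 0.5) by adding the success and failure counts to the two shape parameters: α = 0.5+11 = 11.5, β = 0.5+22 = 22.5.
E[θ | data] = 11.5/(11.5+22.5) = 0.338.

Posterior mean ≈ 0.338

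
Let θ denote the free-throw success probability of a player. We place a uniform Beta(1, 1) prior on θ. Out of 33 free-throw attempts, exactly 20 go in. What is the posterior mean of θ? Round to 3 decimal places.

The binomial likelihood is conjugate to the Beta prior: with 20 successes and 13 failures, the posterior is Beta(1+20, 1+13) = Beta(21, 14).
Posterior mean = α/(α+β) = 21/35 = 0.600.

Posterior mean ≈ 0.600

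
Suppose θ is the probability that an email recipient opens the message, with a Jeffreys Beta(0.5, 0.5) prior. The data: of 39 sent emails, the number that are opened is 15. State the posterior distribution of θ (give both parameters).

Posterior: Beta(15.5, 24.5)

The binomial likelihood is conjugate to the Beta prior: with 15 successes and 24 failures, the posterior is Beta(0.5+15, 0.5+24) = Beta(15.5, 24.5).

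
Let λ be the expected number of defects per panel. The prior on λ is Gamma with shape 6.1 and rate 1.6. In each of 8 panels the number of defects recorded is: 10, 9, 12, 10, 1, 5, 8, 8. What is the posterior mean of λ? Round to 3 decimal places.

Total count ∑xᵢ = 63 over n = 8 panels.
Gamma is conjugate to the Poisson likelihood: posterior is Gamma(shape = 6.1+63 = 69.1, rate = 1.6+8 = 9.6).
Posterior mean = shape/rate = 69.1/9.6 = 7.198.

Posterior mean ≈ 7.198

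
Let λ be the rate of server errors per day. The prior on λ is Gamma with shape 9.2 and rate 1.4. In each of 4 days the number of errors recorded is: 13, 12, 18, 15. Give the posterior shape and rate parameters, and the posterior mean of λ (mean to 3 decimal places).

The Poisson likelihood adds the total count to the shape and the number of exposure periods to the rate. Here ∑xᵢ = 58 and n = 4, so shape 9.2→67.2 and rate 1.4→5.4.
E[λ | data] = 67.2/5.4 = 12.444.

Posterior: Gamma(shape=67.2, rate=5.4); mean ≈ 12.444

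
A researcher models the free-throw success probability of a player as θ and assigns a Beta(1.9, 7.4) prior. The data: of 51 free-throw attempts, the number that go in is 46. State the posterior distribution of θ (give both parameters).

Posterior: Beta(47.9, 12.4)

The binomial likelihood is conjugate to the Beta prior: with 46 successes and 5 failures, the posterior is Beta(1.9+46, 7.4+5) = Beta(47.9, 12.4).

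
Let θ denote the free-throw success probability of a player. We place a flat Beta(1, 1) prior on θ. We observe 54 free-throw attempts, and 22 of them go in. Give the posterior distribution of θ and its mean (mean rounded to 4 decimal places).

Observing 22 successes and 32 failures updates Beta(1, 1) by adding the success and failure counts to the two shape parameters: α = 1+22 = 23, β = 1+32 = 33.
Posterior mean = α/(α+β) = 23/56 = 0.4107.

Posterior: Beta(23, 33); mean ≈ 0.4107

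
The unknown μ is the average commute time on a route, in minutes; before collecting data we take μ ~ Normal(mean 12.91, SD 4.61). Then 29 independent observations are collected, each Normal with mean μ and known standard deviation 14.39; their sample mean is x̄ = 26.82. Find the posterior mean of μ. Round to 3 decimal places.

Posterior mean ≈ 23.322

Prior precision 1/τ₀² = 1/4.61² = 0.0470542; data precision n/σ² = 29/14.39² = 0.140048.
Posterior precision = 0.0470542 + 0.140048 = 0.187102.
Posterior mean = (0.0470542·12.91 + 0.140048·26.82) / 0.187102 = 23.322.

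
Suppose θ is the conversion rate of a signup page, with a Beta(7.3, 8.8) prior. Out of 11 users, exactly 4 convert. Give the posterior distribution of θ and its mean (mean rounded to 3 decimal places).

Posterior: Beta(11.3, 15.8); mean ≈ 0.417

The binomial likelihood is conjugate to the Beta prior: with 4 successes and 7 failures, the posterior is Beta(7.3+4, 8.8+7) = Beta(11.3, 15.8).
Posterior mean = α/(α+β) = 11.3/27.1 = 0.417.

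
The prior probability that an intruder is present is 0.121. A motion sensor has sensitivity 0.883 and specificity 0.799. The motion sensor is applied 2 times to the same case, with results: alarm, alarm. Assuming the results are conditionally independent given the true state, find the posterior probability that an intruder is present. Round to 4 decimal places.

Posterior P(H) ≈ 0.7265

Let H be the event that an intruder is present; start with P(H) = 0.121. P('alarm'|H) = 0.883, P('alarm'|¬H) = 0.201.
Update on result 1 ('alarm'): P(H) ← 0.883·0.1210 / (0.883·0.1210 + 0.201·0.8790) = 0.10684/0.28352 = 0.3768.
Update on result 2 ('alarm'): P(H) ← 0.883·0.3768 / (0.883·0.3768 + 0.201·0.6232) = 0.33275/0.45801 = 0.7265.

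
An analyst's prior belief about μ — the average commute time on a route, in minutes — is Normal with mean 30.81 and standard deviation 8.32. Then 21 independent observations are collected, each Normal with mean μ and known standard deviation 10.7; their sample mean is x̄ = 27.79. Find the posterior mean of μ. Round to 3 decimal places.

Prior precision 1/τ₀² = 1/8.32² = 0.0144462; data precision n/σ² = 21/10.7² = 0.183422.
Posterior precision = 0.0144462 + 0.183422 = 0.197868.
Posterior mean = (0.0144462·30.81 + 0.183422·27.79) / 0.197868 = 28.010.

Posterior mean ≈ 28.010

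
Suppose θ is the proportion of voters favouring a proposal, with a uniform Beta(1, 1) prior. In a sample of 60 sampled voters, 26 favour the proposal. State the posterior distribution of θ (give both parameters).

Posterior: Beta(27, 35)

Observing 26 successes and 34 failures updates Beta(1, 1) by adding the success and failure counts to the two shape parameters: α = 1+26 = 27, β = 1+34 = 35.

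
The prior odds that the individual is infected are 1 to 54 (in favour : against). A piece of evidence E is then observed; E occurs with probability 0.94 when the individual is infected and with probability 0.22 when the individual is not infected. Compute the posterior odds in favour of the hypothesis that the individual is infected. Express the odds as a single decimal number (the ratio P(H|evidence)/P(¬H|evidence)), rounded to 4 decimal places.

Prior odds = 1/54 = 0.018519.
Likelihood ratio for E = 0.94/0.22 = 4.2727.
Posterior odds = prior odds × LR = 0.079125.

Posterior odds ≈ 0.0791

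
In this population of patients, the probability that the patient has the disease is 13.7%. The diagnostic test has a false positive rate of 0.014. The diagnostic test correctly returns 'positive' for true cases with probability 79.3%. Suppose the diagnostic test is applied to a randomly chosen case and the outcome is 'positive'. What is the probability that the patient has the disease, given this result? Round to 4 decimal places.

Let H be the event that the patient has the disease. P(H) = 0.137, so P(¬H) = 0.863. With E the 'positive' result, P(E|H) = 0.793 and P(E|¬H) = 0.014.
P(E) = 0.793·0.137 + 0.014·0.863 = 0.10864 + 0.012082 = 0.12072.
By Bayes' theorem, P(H|E) = 0.10864 / 0.12072 = 0.8999.

P(H | E) ≈ 0.8999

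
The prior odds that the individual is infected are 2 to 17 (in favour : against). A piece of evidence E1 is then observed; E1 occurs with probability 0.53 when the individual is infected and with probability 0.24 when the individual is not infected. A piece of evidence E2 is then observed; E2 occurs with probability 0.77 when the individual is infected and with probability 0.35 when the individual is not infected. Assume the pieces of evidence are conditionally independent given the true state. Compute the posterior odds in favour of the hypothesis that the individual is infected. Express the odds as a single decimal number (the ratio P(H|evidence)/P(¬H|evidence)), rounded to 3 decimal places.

Prior odds = 2/17 = 0.11765.
Likelihood ratio for E1 = 0.53/0.24 = 2.2083.
Likelihood ratio for E2 = 0.77/0.35 = 2.2000.
Posterior odds = prior odds × LR₁ × LR₂ = 0.57157.

Posterior odds ≈ 0.572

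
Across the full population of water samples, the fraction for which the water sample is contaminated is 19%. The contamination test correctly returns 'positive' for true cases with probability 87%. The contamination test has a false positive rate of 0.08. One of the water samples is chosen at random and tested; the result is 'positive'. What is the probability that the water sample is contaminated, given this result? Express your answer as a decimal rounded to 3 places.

P(H | E) ≈ 0.718

Write H for 'the water sample is contaminated'. Prior odds H:¬H = 0.19/0.81 = 0.23457. For the 'positive' outcome, the likelihood ratio is 0.87/0.08 = 10.875.
Posterior odds = 0.23457 × 10.875 = 2.5509, so P(H|E) = 2.5509/(1+2.5509) = 0.718.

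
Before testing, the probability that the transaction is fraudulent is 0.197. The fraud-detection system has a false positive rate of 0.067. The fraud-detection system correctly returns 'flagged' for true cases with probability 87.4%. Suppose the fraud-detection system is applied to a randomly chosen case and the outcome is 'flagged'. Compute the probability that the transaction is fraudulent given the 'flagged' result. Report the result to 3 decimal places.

Let H be the event that the transaction is fraudulent. P(H) = 0.197, so P(¬H) = 0.803. With E the 'flagged' result, P(E|H) = 0.874 and P(E|¬H) = 0.067.
P(E) = 0.874·0.197 + 0.067·0.803 = 0.17218 + 0.053801 = 0.22598.
By Bayes' theorem, P(H|E) = 0.17218 / 0.22598 = 0.762.

P(H | E) ≈ 0.762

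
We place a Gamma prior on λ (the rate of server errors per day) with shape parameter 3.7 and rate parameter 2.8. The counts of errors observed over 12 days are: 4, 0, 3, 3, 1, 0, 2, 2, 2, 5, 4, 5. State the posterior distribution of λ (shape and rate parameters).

The Poisson likelihood adds the total count to the shape and the number of exposure periods to the rate. Here ∑xᵢ = 31 and n = 12, so shape 3.7→34.7 and rate 2.8→14.8.

Posterior: Gamma(shape=34.7, rate=14.8)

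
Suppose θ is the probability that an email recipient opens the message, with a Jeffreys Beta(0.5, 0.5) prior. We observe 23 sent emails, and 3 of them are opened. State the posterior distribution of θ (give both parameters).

Posterior: Beta(3.5, 20.5)

Observing 3 successes and 20 failures updates Beta(0.5, 0.5) by adding the success and failure counts to the two shape parameters: α = 0.5+3 = 3.5, β = 0.5+20 = 20.5.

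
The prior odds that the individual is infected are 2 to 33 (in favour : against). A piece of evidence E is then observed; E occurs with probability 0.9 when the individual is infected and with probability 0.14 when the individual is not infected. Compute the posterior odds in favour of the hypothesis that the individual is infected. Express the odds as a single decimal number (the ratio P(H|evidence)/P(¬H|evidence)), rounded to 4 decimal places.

Prior odds = 2/33 = 0.060606.
Likelihood ratio for E = 0.9/0.14 = 6.4286.
Posterior odds = prior odds × LR = 0.38961.

Posterior odds ≈ 0.3896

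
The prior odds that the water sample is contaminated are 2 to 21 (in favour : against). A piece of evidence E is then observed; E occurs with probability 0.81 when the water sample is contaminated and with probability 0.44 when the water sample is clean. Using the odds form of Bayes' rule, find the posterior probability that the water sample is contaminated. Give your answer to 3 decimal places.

Posterior probability ≈ 0.149

Prior odds = 2/21 = 0.095238.
Likelihood ratio for E = 0.81/0.44 = 1.8409.
Posterior odds = prior odds × LR = 0.17532.
Posterior probability = odds/(1+odds) = 0.17532/1.1753 = 0.149.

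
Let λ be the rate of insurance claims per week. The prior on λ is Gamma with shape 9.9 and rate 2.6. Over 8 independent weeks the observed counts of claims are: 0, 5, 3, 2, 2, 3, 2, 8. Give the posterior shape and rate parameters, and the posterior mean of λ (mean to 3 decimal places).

Posterior: Gamma(shape=34.9, rate=10.6); mean ≈ 3.292

The Poisson likelihood adds the total count to the shape and the number of exposure periods to the rate. Here ∑xᵢ = 25 and n = 8, so shape 9.9→34.9 and rate 2.6→10.6.
E[λ | data] = 34.9/10.6 = 3.292.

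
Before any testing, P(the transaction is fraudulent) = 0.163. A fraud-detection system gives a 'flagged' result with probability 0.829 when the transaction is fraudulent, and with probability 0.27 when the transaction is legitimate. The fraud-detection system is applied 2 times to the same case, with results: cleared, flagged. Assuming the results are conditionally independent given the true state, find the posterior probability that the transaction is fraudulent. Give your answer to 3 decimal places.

With H the event that the transaction is fraudulent, the joint likelihood of the observed sequence is P(data|H) = 0.171·0.829 = 0.14176 and P(data|¬H) = 0.73·0.27 = 0.19710.
Bayes: P(H|data) = 0.163·0.14176 / (0.163·0.14176 + 0.837·0.19710) = 0.023107/0.18808 = 0.1229.

Posterior P(H) ≈ 0.123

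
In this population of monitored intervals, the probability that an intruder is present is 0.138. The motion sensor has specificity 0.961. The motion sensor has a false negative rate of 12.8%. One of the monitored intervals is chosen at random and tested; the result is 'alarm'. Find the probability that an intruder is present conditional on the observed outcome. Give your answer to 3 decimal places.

Write H for 'an intruder is present'. Prior odds H:¬H = 0.138/0.862 = 0.16009. For the 'alarm' outcome, the likelihood ratio is 0.872/0.039 = 22.359.
Posterior odds = 0.16009 × 22.359 = 3.5795, so P(H|E) = 3.5795/(1+3.5795) = 0.782.

P(H | E) ≈ 0.782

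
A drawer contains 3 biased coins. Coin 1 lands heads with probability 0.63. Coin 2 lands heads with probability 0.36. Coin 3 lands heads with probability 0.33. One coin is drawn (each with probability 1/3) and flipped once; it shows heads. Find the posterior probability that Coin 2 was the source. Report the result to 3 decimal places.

Tabulate prior·likelihood by source: [1] prior 0.333333, lik 0.63, product 0.2100; [2] prior 0.333333, lik 0.36, product 0.1200; [3] prior 0.333333, lik 0.33, product 0.1100.
Normalizing constant = 0.44000; the posterior for Coin 2 is its product over the sum, 0.1200/0.44000 = 0.273.

Posterior probability ≈ 0.273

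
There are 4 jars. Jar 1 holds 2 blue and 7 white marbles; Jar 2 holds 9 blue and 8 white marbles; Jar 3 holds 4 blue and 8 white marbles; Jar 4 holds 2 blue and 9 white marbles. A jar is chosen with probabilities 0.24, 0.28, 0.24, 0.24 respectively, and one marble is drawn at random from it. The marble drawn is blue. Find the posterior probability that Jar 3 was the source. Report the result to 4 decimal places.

Posterior probability ≈ 0.2460

P(blue|Jar 1) = 0.2222; P(blue|Jar 2) = 0.5294; P(blue|Jar 3) = 0.3333; P(blue|Jar 4) = 0.1818.
Prior × likelihood for each source: 0.24·0.2222=0.05333, 0.28·0.5294=0.1482, 0.24·0.3333=0.08000, 0.24·0.1818=0.04364. Summing gives P(blue) = 0.32520.
P(Jar 3 | blue) = 0.08000 / 0.32520 = 0.2460.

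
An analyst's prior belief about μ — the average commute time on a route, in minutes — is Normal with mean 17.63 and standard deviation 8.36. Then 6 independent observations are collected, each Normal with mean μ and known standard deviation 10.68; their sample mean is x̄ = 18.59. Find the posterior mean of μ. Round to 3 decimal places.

Prior precision 1/τ₀² = 1/8.36² = 0.0143083; data precision n/σ² = 6/10.68² = 0.0526028.
Posterior precision = 0.0143083 + 0.0526028 = 0.0669111.
Posterior mean = (0.0143083·17.63 + 0.0526028·18.59) / 0.0669111 = 18.385.

Posterior mean ≈ 18.385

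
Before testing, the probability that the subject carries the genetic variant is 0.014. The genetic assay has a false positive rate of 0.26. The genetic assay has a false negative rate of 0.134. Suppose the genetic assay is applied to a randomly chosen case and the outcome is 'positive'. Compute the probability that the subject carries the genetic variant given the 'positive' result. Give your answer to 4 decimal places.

Write H for 'the subject carries the genetic variant'. Prior odds H:¬H = 0.014/0.986 = 0.014199. For the 'positive' outcome, the likelihood ratio is 0.866/0.26 = 3.3308.
Posterior odds = 0.014199 × 3.3308 = 0.047293, so P(H|E) = 0.047293/(1+0.047293) = 0.0452.

P(H | E) ≈ 0.0452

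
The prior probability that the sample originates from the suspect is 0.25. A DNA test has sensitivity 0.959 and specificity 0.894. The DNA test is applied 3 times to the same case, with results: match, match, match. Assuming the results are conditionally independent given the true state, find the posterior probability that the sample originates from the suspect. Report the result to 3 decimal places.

Let H be the event that the sample originates from the suspect; start with P(H) = 0.25. P('match'|H) = 0.959, P('match'|¬H) = 0.106.
Update on result 1 ('match'): P(H) ← 0.959·0.2500 / (0.959·0.2500 + 0.106·0.7500) = 0.23975/0.31925 = 0.7510.
Update on result 2 ('match'): P(H) ← 0.959·0.7510 / (0.959·0.7510 + 0.106·0.2490) = 0.72019/0.74658 = 0.9646.
Update on result 3 ('match'): P(H) ← 0.959·0.9646 / (0.959·0.9646 + 0.106·0.0354) = 0.92509/0.92884 = 0.9960.

Posterior P(H) ≈ 0.996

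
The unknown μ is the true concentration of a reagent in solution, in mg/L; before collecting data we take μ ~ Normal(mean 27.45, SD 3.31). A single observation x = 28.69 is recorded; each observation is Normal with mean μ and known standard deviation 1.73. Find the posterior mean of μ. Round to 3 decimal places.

With known σ, the Normal prior is conjugate. Weight on the data is w = (n/σ²)/(n/σ² + 1/τ₀²) = 0.334124/(0.334124+0.0912734) = 0.78544.
Posterior mean = w·x̄ + (1−w)·μ₀ = 0.78544·28.69 + 0.21456·27.45 = 28.424.

Posterior mean ≈ 28.424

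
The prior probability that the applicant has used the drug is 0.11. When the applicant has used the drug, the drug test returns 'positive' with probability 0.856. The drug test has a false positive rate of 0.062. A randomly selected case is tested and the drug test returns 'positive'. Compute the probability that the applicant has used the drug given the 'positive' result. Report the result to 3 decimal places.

Let H be the event that the applicant has used the drug. P(H) = 0.11, so P(¬H) = 0.89. With E the 'positive' result, P(E|H) = 0.856 and P(E|¬H) = 0.062.
P(E) = 0.856·0.11 + 0.062·0.89 = 0.094160 + 0.055180 = 0.14934.
By Bayes' theorem, P(H|E) = 0.094160 / 0.14934 = 0.631.

P(H | E) ≈ 0.631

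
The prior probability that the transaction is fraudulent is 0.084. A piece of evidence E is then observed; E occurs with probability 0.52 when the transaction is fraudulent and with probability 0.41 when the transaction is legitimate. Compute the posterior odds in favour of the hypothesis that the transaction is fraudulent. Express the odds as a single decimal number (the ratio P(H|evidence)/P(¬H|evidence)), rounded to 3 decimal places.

Posterior odds ≈ 0.116

Prior odds = 0.084/(1−0.084) = 0.091703. In log-odds, ln(0.091703) = -2.3892.
Add log likelihood ratio: ln(1.2683) = 0.23767.
Posterior log-odds = -2.1515, so posterior odds = exp(-2.1515) = 0.11631.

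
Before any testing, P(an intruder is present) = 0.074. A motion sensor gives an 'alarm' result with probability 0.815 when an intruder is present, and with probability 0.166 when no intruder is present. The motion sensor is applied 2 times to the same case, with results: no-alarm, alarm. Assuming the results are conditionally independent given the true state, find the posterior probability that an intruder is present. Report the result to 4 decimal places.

Let H be the event that an intruder is present; start with P(H) = 0.074. P('alarm'|H) = 0.815, P('alarm'|¬H) = 0.166.
Update on result 1 ('no-alarm'): P(H) ← 0.185·0.0740 / (0.185·0.0740 + 0.834·0.9260) = 0.013690/0.78597 = 0.0174.
Update on result 2 ('alarm'): P(H) ← 0.815·0.0174 / (0.815·0.0174 + 0.166·0.9826) = 0.014196/0.17730 = 0.0801.

Posterior P(H) ≈ 0.0801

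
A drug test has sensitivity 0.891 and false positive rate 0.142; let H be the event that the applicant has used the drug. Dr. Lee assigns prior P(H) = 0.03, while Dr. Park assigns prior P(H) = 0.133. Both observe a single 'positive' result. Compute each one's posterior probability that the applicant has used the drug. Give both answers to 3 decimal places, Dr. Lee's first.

Dr. Lee: 0.163; Dr. Park: 0.490

P('+'|H) = 0.891, P('+'|¬H) = 0.142.
Dr. Lee: numerator 0.891·0.03 = 0.026730; evidence = 0.026730+0.142·0.97 = 0.16447; posterior = 0.163.
Dr. Park: numerator 0.891·0.133 = 0.11850; evidence = 0.11850+0.142·0.867 = 0.24162; posterior = 0.490.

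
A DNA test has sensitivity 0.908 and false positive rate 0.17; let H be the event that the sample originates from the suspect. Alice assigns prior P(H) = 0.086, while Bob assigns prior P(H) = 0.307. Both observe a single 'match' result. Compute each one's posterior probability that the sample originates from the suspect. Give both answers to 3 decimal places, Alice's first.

Alice: 0.334; Bob: 0.703

P('+'|H) = 0.908, P('+'|¬H) = 0.17.
Alice: numerator 0.908·0.086 = 0.078088; evidence = 0.078088+0.17·0.914 = 0.23347; posterior = 0.334.
Bob: numerator 0.908·0.307 = 0.27876; evidence = 0.27876+0.17·0.693 = 0.39657; posterior = 0.703.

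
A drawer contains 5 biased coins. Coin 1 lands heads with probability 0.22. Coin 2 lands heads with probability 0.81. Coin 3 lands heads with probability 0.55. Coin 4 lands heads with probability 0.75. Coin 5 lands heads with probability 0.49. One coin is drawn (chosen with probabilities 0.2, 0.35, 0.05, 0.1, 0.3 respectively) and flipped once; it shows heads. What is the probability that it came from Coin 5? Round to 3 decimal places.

Posterior probability ≈ 0.255

P(heads|C1) = 0.22; P(heads|C2) = 0.81; P(heads|C3) = 0.55; P(heads|C4) = 0.75; P(heads|C5) = 0.49.
Prior × likelihood for each source: 0.2·0.22=0.04400, 0.35·0.81=0.2835, 0.05·0.55=0.02750, 0.1·0.75=0.07500, 0.3·0.49=0.1470. Summing gives P(heads) = 0.57700.
P(Coin 5 | heads) = 0.1470 / 0.57700 = 0.255.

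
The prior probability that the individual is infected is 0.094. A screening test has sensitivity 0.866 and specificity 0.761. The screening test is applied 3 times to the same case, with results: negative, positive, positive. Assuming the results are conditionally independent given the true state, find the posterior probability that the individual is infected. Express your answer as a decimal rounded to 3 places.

With H the event that the individual is infected, the joint likelihood of the observed sequence is P(data|H) = 0.134·0.866·0.866 = 0.10049 and P(data|¬H) = 0.761·0.239·0.239 = 0.043469.
Bayes: P(H|data) = 0.094·0.10049 / (0.094·0.10049 + 0.906·0.043469) = 0.0094464/0.048829 = 0.1935.

Posterior P(H) ≈ 0.193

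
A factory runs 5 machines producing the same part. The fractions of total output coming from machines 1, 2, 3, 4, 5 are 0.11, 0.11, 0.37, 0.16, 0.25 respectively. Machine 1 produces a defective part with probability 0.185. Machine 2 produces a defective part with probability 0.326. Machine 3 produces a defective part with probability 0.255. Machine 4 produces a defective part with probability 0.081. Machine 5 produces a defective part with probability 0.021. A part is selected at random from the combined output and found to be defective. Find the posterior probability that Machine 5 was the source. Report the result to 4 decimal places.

P(defective|M1) = 0.185; P(defective|M2) = 0.326; P(defective|M3) = 0.255; P(defective|M4) = 0.081; P(defective|M5) = 0.021.
Prior × likelihood for each source: 0.11·0.185=0.02035, 0.11·0.326=0.03586, 0.37·0.255=0.09435, 0.16·0.081=0.01296, 0.25·0.021=0.005250. Summing gives P(defective) = 0.16877.
P(Machine 5 | defective) = 0.005250 / 0.16877 = 0.0311.

Posterior probability ≈ 0.0311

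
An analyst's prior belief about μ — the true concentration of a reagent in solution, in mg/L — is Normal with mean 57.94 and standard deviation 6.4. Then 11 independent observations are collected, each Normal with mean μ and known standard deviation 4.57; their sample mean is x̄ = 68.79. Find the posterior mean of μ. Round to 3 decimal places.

Prior precision 1/τ₀² = 1/6.4² = 0.0244141; data precision n/σ² = 11/4.57² = 0.526696.
Posterior precision = 0.0244141 + 0.526696 = 0.551110.
Posterior mean = (0.0244141·57.94 + 0.526696·68.79) / 0.551110 = 68.309.

Posterior mean ≈ 68.309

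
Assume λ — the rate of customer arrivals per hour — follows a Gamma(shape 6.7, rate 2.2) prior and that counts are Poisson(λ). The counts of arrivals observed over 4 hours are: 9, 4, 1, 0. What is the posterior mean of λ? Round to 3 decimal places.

Posterior mean ≈ 3.339

Total count ∑xᵢ = 14 over n = 4 hours.
Gamma is conjugate to the Poisson likelihood: posterior is Gamma(shape = 6.7+14 = 20.7, rate = 2.2+4 = 6.2).
E[λ | data] = 20.7/6.2 = 3.339.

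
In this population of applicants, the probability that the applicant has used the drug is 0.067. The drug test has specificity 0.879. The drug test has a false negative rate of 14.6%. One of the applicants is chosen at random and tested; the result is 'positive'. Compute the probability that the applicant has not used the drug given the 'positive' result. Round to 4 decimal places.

P(¬H | E) ≈ 0.6636

Let H be the event that the applicant has used the drug. P(H) = 0.067, so P(¬H) = 0.933. With E the 'positive' result, P(E|H) = 0.854 and P(E|¬H) = 0.121.
P(E) = 0.854·0.067 + 0.121·0.933 = 0.057218 + 0.11289 = 0.17011.
By Bayes' theorem, P(H|E) = 0.057218 / 0.17011 = 0.3364. Hence P(¬H|E) = 1 − 0.3364 = 0.6636.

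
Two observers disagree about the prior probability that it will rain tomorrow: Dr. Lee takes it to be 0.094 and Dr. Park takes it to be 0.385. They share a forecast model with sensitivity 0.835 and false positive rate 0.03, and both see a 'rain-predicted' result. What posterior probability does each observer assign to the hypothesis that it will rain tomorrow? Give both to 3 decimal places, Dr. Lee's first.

Dr. Lee: 0.743; Dr. Park: 0.946

P('+'|H) = 0.835, P('+'|¬H) = 0.03.
Dr. Lee: numerator 0.835·0.094 = 0.078490; evidence = 0.078490+0.03·0.906 = 0.10567; posterior = 0.743.
Dr. Park: numerator 0.835·0.385 = 0.32148; evidence = 0.32148+0.03·0.615 = 0.33993; posterior = 0.946.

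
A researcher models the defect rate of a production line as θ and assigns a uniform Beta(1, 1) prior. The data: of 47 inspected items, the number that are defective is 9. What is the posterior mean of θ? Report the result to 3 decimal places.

Posterior mean ≈ 0.204

The binomial likelihood is conjugate to the Beta prior: with 9 successes and 38 failures, the posterior is Beta(1+9, 1+38) = Beta(10, 39).
Posterior mean = α/(α+β) = 10/49 = 0.204.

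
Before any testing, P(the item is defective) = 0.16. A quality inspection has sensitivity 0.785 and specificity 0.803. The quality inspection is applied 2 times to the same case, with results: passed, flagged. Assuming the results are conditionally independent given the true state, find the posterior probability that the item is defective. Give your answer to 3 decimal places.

Let H be the event that the item is defective; start with P(H) = 0.16. P('flagged'|H) = 0.785, P('flagged'|¬H) = 0.197.
Update on result 1 ('passed'): P(H) ← 0.215·0.1600 / (0.215·0.1600 + 0.803·0.8400) = 0.034400/0.70892 = 0.0485.
Update on result 2 ('flagged'): P(H) ← 0.785·0.0485 / (0.785·0.0485 + 0.197·0.9515) = 0.038092/0.22553 = 0.1689.

Posterior P(H) ≈ 0.169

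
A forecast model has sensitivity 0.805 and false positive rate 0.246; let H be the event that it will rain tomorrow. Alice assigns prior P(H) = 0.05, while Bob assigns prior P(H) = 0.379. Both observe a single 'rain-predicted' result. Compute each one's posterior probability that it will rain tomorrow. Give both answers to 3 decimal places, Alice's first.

Alice: 0.147; Bob: 0.666

The likelihood ratio for a 'rain-predicted' result is 0.805/0.246 = 3.2724.
Alice: prior odds 0.05/0.95 = 0.052632; posterior odds 0.17223; posterior probability 0.147.
Bob: prior odds 0.379/0.621 = 0.61031; posterior odds 1.9971; posterior probability 0.666.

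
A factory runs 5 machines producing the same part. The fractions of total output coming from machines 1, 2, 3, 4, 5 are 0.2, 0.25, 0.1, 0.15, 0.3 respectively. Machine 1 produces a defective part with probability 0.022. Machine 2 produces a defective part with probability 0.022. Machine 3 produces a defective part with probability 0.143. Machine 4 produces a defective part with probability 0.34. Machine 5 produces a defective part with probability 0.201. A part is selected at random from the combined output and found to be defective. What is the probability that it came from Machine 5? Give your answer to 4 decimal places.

Posterior probability ≈ 0.4450

P(defective|M1) = 0.022; P(defective|M2) = 0.022; P(defective|M3) = 0.143; P(defective|M4) = 0.34; P(defective|M5) = 0.201.
Prior × likelihood for each source: 0.2·0.022=0.004400, 0.25·0.022=0.005500, 0.1·0.143=0.01430, 0.15·0.34=0.05100, 0.3·0.201=0.06030. Summing gives P(defective) = 0.13550.
P(Machine 5 | defective) = 0.06030 / 0.13550 = 0.4450.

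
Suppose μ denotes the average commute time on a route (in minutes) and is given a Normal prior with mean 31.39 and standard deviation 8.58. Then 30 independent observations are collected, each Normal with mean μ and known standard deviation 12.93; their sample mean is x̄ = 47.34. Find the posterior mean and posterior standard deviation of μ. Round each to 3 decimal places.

Posterior mean ≈ 46.218; posterior SD ≈ 2.276

With known σ, the Normal prior is conjugate. Weight on the data is w = (n/σ²)/(n/σ² + 1/τ₀²) = 0.179442/(0.179442+0.0135839) = 0.92963.
Posterior mean = w·x̄ + (1−w)·μ₀ = 0.92963·47.34 + 0.070374·31.39 = 46.218. Posterior variance = 1/(0.179442+0.0135839) = 5.18065, so SD = 2.276.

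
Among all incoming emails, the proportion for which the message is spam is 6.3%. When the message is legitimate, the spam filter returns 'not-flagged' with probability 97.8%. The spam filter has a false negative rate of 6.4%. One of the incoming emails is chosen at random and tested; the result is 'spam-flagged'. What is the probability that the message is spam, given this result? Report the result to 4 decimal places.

P(H | E) ≈ 0.7410

Write H for 'the message is spam'. Prior odds H:¬H = 0.063/0.937 = 0.067236. For the 'spam-flagged' outcome, the likelihood ratio is 0.936/0.022 = 42.545.
Posterior odds = 0.067236 × 42.545 = 2.8606, so P(H|E) = 2.8606/(1+2.8606) = 0.7410.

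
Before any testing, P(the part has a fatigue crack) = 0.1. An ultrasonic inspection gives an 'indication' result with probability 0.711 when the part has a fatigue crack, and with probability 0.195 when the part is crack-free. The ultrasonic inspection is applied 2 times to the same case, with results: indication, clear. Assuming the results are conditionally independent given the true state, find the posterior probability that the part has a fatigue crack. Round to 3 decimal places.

Let H be the event that the part has a fatigue crack; start with P(H) = 0.1. P('indication'|H) = 0.711, P('indication'|¬H) = 0.195.
Update on result 1 ('indication'): P(H) ← 0.711·0.1000 / (0.711·0.1000 + 0.195·0.9000) = 0.071100/0.24660 = 0.2883.
Update on result 2 ('clear'): P(H) ← 0.289·0.2883 / (0.289·0.2883 + 0.805·0.7117) = 0.083325/0.65623 = 0.1270.

Posterior P(H) ≈ 0.127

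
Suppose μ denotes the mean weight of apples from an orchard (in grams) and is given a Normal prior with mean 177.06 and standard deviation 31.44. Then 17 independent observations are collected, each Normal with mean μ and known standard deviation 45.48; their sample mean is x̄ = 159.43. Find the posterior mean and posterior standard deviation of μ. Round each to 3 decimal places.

With known σ, the Normal prior is conjugate. Weight on the data is w = (n/σ²)/(n/σ² + 1/τ₀²) = 0.00821879/(0.00821879+0.00101166) = 0.89040.
Posterior mean = w·x̄ + (1−w)·μ₀ = 0.89040·159.43 + 0.10960·177.06 = 161.362. Posterior variance = 1/(0.00821879+0.00101166) = 108.337, so SD = 10.409.

Posterior mean ≈ 161.362; posterior SD ≈ 10.409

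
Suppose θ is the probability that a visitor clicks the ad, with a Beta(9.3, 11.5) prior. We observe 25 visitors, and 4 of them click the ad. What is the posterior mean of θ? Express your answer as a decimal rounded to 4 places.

Observing 4 successes and 21 failures updates Beta(9.3, 11.5) by adding the success and failure counts to the two shape parameters: α = 9.3+4 = 13.3, β = 11.5+21 = 32.5.
E[θ | data] = 13.3/(13.3+32.5) = 0.2904.

Posterior mean ≈ 0.2904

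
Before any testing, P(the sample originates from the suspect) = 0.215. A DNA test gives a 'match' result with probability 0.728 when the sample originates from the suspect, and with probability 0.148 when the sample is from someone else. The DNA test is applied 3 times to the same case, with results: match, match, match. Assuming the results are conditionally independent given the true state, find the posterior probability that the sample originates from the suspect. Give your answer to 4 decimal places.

Let H be the event that the sample originates from the suspect; start with P(H) = 0.215. P('match'|H) = 0.728, P('match'|¬H) = 0.148.
Update on result 1 ('match'): P(H) ← 0.728·0.2150 / (0.728·0.2150 + 0.148·0.7850) = 0.15652/0.27270 = 0.5740.
Update on result 2 ('match'): P(H) ← 0.728·0.5740 / (0.728·0.5740 + 0.148·0.4260) = 0.41785/0.48090 = 0.8689.
Update on result 3 ('match'): P(H) ← 0.728·0.8689 / (0.728·0.8689 + 0.148·0.1311) = 0.63255/0.65195 = 0.9702.

Posterior P(H) ≈ 0.9702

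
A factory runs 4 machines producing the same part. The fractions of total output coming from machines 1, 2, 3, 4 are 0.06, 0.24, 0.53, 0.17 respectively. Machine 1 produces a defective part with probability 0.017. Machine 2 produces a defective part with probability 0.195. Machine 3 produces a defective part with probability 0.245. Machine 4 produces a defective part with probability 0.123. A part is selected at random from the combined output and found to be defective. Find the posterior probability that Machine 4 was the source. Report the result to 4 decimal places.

Posterior probability ≈ 0.1053

P(defective|M1) = 0.017; P(defective|M2) = 0.195; P(defective|M3) = 0.245; P(defective|M4) = 0.123.
Prior × likelihood for each source: 0.06·0.017=0.001020, 0.24·0.195=0.04680, 0.53·0.245=0.1298, 0.17·0.123=0.02091. Summing gives P(defective) = 0.19858.
P(Machine 4 | defective) = 0.02091 / 0.19858 = 0.1053.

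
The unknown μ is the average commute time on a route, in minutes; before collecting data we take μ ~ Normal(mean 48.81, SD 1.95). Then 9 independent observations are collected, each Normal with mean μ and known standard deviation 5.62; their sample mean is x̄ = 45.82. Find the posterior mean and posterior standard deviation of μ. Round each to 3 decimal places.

Posterior mean ≈ 47.255; posterior SD ≈ 1.351

Prior precision 1/τ₀² = 1/1.95² = 0.262985; data precision n/σ² = 9/5.62² = 0.284951.
Posterior precision = 0.262985 + 0.284951 = 0.547936, giving posterior SD = 1/√0.547936 = 1.351.
Posterior mean = (0.262985·48.81 + 0.284951·45.82) / 0.547936 = 47.255.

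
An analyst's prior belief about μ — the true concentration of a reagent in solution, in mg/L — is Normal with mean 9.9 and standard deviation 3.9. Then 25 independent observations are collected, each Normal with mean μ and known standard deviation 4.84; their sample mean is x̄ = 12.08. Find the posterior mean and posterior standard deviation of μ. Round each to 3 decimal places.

Posterior mean ≈ 11.953; posterior SD ≈ 0.939

Prior precision 1/τ₀² = 1/3.9² = 0.0657462; data precision n/σ² = 25/4.84² = 1.06721.
Posterior precision = 0.0657462 + 1.06721 = 1.13295, giving posterior SD = 1/√1.13295 = 0.939.
Posterior mean = (0.0657462·9.9 + 1.06721·12.08) / 1.13295 = 11.953.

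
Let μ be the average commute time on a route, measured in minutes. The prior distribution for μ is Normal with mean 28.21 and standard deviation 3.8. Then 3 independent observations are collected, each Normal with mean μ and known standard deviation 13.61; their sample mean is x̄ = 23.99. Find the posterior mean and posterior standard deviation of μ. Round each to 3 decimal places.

Posterior mean ≈ 27.410; posterior SD ≈ 3.421

Prior precision 1/τ₀² = 1/3.8² = 0.0692521; data precision n/σ² = 3/13.61² = 0.0161959.
Posterior precision = 0.0692521 + 0.0161959 = 0.0854480, giving posterior SD = 1/√0.0854480 = 3.421.
Posterior mean = (0.0692521·28.21 + 0.0161959·23.99) / 0.0854480 = 27.410.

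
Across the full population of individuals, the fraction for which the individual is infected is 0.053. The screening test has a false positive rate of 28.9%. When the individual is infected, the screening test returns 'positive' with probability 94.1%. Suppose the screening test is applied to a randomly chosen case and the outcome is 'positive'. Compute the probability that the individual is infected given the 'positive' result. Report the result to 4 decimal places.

Let H be the event that the individual is infected. P(H) = 0.053, so P(¬H) = 0.947. With E the 'positive' result, P(E|H) = 0.941 and P(E|¬H) = 0.289.
P(E) = 0.941·0.053 + 0.289·0.947 = 0.049873 + 0.27368 = 0.32356.
By Bayes' theorem, P(H|E) = 0.049873 / 0.32356 = 0.1541.

P(H | E) ≈ 0.1541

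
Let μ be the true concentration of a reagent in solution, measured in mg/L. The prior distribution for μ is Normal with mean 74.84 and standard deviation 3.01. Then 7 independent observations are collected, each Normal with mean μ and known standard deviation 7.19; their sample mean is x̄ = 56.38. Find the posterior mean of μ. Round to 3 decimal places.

Prior precision 1/τ₀² = 1/3.01² = 0.110374; data precision n/σ² = 7/7.19² = 0.135407.
Posterior precision = 0.110374 + 0.135407 = 0.245781.
Posterior mean = (0.110374·74.84 + 0.135407·56.38) / 0.245781 = 64.670.

Posterior mean ≈ 64.670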